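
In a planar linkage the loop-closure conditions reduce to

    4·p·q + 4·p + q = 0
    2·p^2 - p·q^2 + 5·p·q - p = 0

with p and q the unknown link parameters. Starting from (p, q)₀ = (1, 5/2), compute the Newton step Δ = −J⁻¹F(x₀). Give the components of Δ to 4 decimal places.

(-0.7838, -1.1054)

At (1, 5/2): F = (16.5000, 7.2500).
Jacobian J = [[4·q + 4, 4·p + 1], [4·p - q^2 + 5·q - 1, -2·p·q + 5·p]].
At the point, J = [[14.0000, 5.0000], [9.2500, 0.0000]] (det J = -46.2500).
Solving J·Δ = −F gives Δ = (-0.7838, -1.1054).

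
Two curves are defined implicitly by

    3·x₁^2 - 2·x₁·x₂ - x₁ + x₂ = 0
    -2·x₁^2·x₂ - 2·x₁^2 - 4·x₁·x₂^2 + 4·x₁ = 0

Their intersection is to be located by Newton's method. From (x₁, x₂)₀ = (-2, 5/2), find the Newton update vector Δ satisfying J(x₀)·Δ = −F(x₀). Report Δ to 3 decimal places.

At (-2, 5/2): F = (26.500, 14.000).
Jacobian J = [[6·x₁ - 2·x₂ - 1, -2·x₁ + 1], [-4·x₁·x₂ - 4·x₁ - 4·x₂^2 + 4, -2·x₁^2 - 8·x₁·x₂]].
At the point, J = [[-18.000, 5.000], [7.000, 32.000]] (det J = -611.000).
Solving J·Δ = −F gives Δ = (1.273, -0.716).

(1.273, -0.716)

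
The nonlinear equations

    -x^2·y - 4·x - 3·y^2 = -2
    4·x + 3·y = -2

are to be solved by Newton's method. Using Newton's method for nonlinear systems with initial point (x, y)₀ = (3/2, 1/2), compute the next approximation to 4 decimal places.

(-5.6667, 6.8889)

At (3/2, 1/2): F = (-5.8750, 9.5000).
Jacobian J = [[-2·x·y - 4, -x^2 - 6·y], [4, 3]].
At the point, J = [[-5.5000, -5.2500], [4.0000, 3.0000]] (det J = 4.5000).
Solving J·Δ = −F gives Δ = (-7.1667, 6.3889).
Then the next iterate is (x, y)₁ = (-5.6667, 6.8889).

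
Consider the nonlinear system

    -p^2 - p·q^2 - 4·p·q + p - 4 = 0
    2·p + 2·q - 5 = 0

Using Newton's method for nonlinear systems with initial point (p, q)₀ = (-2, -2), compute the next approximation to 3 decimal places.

(0.000, 2.500)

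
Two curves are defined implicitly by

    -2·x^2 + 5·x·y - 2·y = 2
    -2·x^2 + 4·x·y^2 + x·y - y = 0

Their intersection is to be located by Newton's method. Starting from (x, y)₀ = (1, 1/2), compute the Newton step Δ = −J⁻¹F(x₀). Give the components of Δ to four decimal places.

At (1, 1/2): F = (-2.5000, -1.0000).
Jacobian J = [[-4·x + 5·y, 5·x - 2], [-4·x + 4·y^2 + y, 8·x·y + x - 1]].
At the point, J = [[-1.5000, 3.0000], [-2.5000, 4.0000]] (det J = 1.5000).
Solving J·Δ = −F gives Δ = (4.6667, 3.1667).

(4.6667, 3.1667)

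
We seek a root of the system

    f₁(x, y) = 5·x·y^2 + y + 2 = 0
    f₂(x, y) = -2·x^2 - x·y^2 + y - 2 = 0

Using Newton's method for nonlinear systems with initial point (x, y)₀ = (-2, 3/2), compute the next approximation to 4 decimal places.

(-0.9857, 1.2383)

At (-2, 3/2): F = (-19.0000, -4.0000).
Jacobian J = [[5·y^2, 10·x·y + 1], [-4·x - y^2, -2·x·y + 1]].
At the point, J = [[11.2500, -29.0000], [5.7500, 7.0000]] (det J = 245.5000).
Solving J·Δ = −F gives Δ = (1.0143, -0.2617).
Then the next iterate is (x, y)₁ = (-0.9857, 1.2383).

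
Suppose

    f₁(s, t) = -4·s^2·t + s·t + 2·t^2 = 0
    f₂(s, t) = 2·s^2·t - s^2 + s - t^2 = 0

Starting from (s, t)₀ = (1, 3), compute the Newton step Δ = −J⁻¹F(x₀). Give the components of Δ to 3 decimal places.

At (1, 3): F = (9.000, -3.000).
Jacobian J = [[-8·s·t + t, -4·s^2 + s + 4·t], [4·s·t - 2·s + 1, 2·s^2 - 2·t]].
At the point, J = [[-21.000, 9.000], [11.000, -4.000]] (det J = -15.000).
Solving J·Δ = −F gives Δ = (-0.600, -2.400).

(-0.600, -2.400)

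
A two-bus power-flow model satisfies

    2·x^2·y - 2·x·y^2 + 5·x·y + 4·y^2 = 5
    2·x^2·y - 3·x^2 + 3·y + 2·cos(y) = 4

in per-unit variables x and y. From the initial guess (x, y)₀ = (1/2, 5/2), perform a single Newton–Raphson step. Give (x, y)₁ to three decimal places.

(0.736, 1.254)

At (1/2, 5/2): F = (21.250, 2.39771).
Jacobian J = [[4·x·y - 2·y^2 + 5·y, 2·x^2 - 4·x·y + 5·x + 8·y], [4·x·y - 6·x, 2·x^2 - 2·sin(y) + 3]].
At the point, J = [[5.000, 18.000], [2.000, 2.30306]] (det J = -24.48472).
Solving J·Δ = −F gives Δ = (0.236, -1.246).
Then the next iterate is (x, y)₁ = (0.736, 1.254).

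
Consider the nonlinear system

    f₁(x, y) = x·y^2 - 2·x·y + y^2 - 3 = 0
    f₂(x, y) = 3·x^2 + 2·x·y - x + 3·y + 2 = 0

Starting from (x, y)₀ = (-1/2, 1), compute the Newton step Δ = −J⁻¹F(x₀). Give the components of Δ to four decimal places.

At (-1/2, 1): F = (-1.5000, 5.2500).
Jacobian J = [[y^2 - 2·y, 2·x·y - 2·x + 2·y], [6·x + 2·y - 1, 2·x + 3]].
At the point, J = [[-1.0000, 2.0000], [-2.0000, 2.0000]] (det J = 2.0000).
Solving J·Δ = −F gives Δ = (6.7500, 4.1250).

(6.7500, 4.1250)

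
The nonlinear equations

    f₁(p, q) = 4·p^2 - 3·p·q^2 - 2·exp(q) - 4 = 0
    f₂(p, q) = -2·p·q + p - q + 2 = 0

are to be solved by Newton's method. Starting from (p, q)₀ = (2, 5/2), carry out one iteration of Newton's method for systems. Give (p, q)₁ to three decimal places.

(0.955, 1.636)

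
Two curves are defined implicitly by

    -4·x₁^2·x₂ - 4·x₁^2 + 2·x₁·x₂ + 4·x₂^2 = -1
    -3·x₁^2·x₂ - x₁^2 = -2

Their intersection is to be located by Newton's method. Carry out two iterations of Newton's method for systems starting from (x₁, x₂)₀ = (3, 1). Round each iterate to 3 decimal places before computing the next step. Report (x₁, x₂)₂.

(1.103, 0.761)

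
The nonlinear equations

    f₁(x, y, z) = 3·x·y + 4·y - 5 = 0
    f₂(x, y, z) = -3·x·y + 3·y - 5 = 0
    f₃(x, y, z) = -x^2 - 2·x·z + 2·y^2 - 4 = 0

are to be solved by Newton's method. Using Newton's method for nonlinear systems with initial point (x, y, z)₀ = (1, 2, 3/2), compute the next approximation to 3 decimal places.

(0.167, 1.429, 1.298)

At (1, 2, 3/2): F = (9.000, -5.000, 0.000).
Jacobian J = [[3·y, 3·x + 4, 0], [-3·y, -3·x + 3, 0], [-2·x - 2·z, 4·y, -2·x]].
At the point, J = [[6.000, 7.000, 0.000], [-6.000, 0.000, 0.000], [-5.000, 8.000, -2.000]] (det J = -84.000).
Solving J·Δ = −F gives Δ = (-0.833, -0.571, -0.202).
Then the next iterate is (x, y, z)₁ = (0.167, 1.429, 1.298).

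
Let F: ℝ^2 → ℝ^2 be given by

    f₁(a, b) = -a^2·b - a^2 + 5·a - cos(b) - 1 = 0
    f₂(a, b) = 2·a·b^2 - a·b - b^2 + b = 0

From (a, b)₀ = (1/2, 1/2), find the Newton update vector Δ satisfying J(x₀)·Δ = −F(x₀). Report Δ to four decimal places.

At (1/2, 1/2): F = (0.247417, 0.2500).
Jacobian J = [[-2·a·b - 2·a + 5, -a^2 + sin(b)], [2·b^2 - b, 4·a·b - a - 2·b + 1]].
At the point, J = [[3.5000, 0.229426], [0.0000, 0.5000]] (det J = 1.7500).
Solving J·Δ = −F gives Δ = (-0.0379, -0.5000).

(-0.0379, -0.5000)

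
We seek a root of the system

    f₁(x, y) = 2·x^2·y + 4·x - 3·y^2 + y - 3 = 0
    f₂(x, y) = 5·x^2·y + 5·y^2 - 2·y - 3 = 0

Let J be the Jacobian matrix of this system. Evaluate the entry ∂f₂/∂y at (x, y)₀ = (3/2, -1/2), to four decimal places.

4.2500

∂f₂/∂y = 5·x^2 + 10·y - 2.
At (3/2, -1/2) this is 4.2500.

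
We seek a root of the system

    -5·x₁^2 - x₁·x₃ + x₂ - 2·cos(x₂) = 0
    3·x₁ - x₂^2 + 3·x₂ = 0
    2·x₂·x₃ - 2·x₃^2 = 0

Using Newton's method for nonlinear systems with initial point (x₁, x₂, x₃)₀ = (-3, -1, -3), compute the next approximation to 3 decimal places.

At (-3, -1, -3): F = (-56.08060, -13.000, -12.000).
Jacobian J = [[-10·x₁ - x₃, 2·sin(x₂) + 1, -x₁], [3, -2·x₂ + 3, 0], [0, 2·x₃, 2·x₂ - 4·x₃]].
At the point, J = [[33.000, -0.68294, 3.000], [3.000, 5.000, 0.000], [0.000, -6.000, 10.000]] (det J = 1616.48826).
Solving J·Δ = −F gives Δ = (1.533, 1.680, 2.208).
Then the next iterate is (x₁, x₂, x₃)₁ = (-1.467, 0.680, -0.792).

(-1.467, 0.680, -0.792)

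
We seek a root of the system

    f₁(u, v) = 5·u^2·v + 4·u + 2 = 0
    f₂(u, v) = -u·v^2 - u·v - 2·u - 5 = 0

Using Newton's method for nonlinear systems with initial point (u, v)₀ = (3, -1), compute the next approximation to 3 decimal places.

At (3, -1): F = (-31.000, -11.000).
Jacobian J = [[10·u·v + 4, 5·u^2], [-v^2 - v - 2, -2·u·v - u]].
At the point, J = [[-26.000, 45.000], [-2.000, 3.000]] (det J = 12.000).
Solving J·Δ = −F gives Δ = (-33.500, -18.667).
Then the next iterate is (u, v)₁ = (-30.500, -19.667).

(-30.500, -19.667)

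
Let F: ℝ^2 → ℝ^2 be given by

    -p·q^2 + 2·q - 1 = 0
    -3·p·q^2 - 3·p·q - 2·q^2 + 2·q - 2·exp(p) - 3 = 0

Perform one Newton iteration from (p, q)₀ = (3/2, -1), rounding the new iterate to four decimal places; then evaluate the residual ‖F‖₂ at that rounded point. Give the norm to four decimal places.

7.0669

At (3/2, -1): F = (-4.5000, -15.963378).
Jacobian J = [[-q^2, -2·p·q + 2], [-3·q^2 - 3·q - 2·exp(p), -6·p·q - 3·p - 4·q + 2]].
At the point, J = [[-1.0000, 5.0000], [-8.963378, 10.5000]] (det J = 34.316891).
Solving J·Δ = −F gives Δ = (-0.9490, 0.7102).
Then the next iterate is (p, q)₁ = (0.5510, -0.2898).
Re-evaluating at (0.5510, -0.2898): F = (-1.625875, -6.877329), so ‖F‖₂ = 7.0669.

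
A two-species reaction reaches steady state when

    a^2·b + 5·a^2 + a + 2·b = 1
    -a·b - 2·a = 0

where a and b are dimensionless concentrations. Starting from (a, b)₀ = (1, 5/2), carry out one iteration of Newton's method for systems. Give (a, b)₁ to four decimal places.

(1.4000, -3.8000)

At (1, 5/2): F = (12.5000, -4.5000).
Jacobian J = [[2·a·b + 10·a + 1, a^2 + 2], [-b - 2, -a]].
At the point, J = [[16.0000, 3.0000], [-4.5000, -1.0000]] (det J = -2.5000).
Solving J·Δ = −F gives Δ = (0.4000, -6.3000).
Then the next iterate is (a, b)₁ = (1.4000, -3.8000).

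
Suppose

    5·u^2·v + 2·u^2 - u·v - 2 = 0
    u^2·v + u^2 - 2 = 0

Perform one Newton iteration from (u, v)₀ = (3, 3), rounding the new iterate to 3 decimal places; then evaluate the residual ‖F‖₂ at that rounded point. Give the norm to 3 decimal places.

39.326

At (3, 3): F = (142.000, 34.000).
Jacobian J = [[10·u·v + 4·u - v, 5·u^2 - u], [2·u·v + 2·u, u^2]].
At the point, J = [[99.000, 42.000], [24.000, 9.000]] (det J = -117.000).
Solving J·Δ = −F gives Δ = (-1.282, -0.359).
Then the next iterate is (u, v)₁ = (1.718, 2.641).
Re-evaluating at (1.718, 2.641): F = (38.34068, 8.74650), so ‖F‖₂ = 39.326.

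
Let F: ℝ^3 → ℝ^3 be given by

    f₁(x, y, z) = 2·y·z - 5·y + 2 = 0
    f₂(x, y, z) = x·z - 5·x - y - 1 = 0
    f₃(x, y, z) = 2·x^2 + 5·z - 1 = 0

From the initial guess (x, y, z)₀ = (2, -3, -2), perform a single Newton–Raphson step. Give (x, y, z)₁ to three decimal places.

At (2, -3, -2): F = (29.000, -12.000, -3.000).
Jacobian J = [[0, 2·z - 5, 2·y], [z - 5, -1, x], [4·x, 0, 5]].
At the point, J = [[0.000, -9.000, -6.000], [-7.000, -1.000, 2.000], [8.000, 0.000, 5.000]] (det J = -507.000).
Solving J·Δ = −F gives Δ = (-1.209, 1.533, 2.535).
Then the next iterate is (x, y, z)₁ = (0.791, -1.467, 0.535).

(0.791, -1.467, 0.535)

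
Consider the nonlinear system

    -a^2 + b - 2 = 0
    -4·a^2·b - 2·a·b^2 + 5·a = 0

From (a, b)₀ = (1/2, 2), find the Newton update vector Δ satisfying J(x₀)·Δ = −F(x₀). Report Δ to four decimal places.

At (1/2, 2): F = (-0.2500, -3.5000).
Jacobian J = [[-2·a, 1], [-8·a·b - 2·b^2 + 5, -4·a^2 - 4·a·b]].
At the point, J = [[-1.0000, 1.0000], [-11.0000, -5.0000]] (det J = 16.0000).
Solving J·Δ = −F gives Δ = (-0.2969, -0.0469).

(-0.2969, -0.0469)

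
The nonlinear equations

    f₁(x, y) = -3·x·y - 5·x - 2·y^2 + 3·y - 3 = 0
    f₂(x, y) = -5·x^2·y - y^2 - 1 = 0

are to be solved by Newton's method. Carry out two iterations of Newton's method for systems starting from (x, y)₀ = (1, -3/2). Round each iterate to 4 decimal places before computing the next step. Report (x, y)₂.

At (1, -3/2): F = (-12.5000, 4.2500).
Jacobian J = [[-3·y - 5, -3·x - 4·y + 3], [-10·x·y, -5·x^2 - 2·y]].
At the point, J = [[-0.5000, 6.0000], [15.0000, -2.0000]] (det J = -89.0000).
Solving J·Δ = −F gives Δ = (-0.0056, 2.0829).
Then the next iterate is (x, y)₁ = (0.9944, 0.5829).
Round to (0.9944, 0.5829) and repeat: F = (-8.641752, -4.221721), J = [[-6.7487, -2.3148], [-5.796358, -6.109957]].
Δ = (-1.5468, 0.7765), so (x, y)₂ = (-0.5524, 1.3594).

(-0.5524, 1.3594)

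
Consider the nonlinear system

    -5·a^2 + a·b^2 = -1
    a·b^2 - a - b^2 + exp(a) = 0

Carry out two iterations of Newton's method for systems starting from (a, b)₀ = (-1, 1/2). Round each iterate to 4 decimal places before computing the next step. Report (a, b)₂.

At (-1, 1/2): F = (-4.2500, 0.867879).
Jacobian J = [[-10·a + b^2, 2·a·b], [b^2 + exp(a) - 1, 2·a·b - 2·b]].
At the point, J = [[10.2500, -1.0000], [-0.382121, -2.0000]] (det J = -20.882121).
Solving J·Δ = −F gives Δ = (0.4486, 0.3482).
Then the next iterate is (a, b)₁ = (-0.5514, 0.8482).
Round to (-0.5514, 0.8482) and repeat: F = (-0.916911, 0.011398), J = [[6.233443, -0.935395], [0.295586, -2.631795]].
Δ = (0.1503, 0.0212), so (a, b)₂ = (-0.4011, 0.8694).

(-0.4011, 0.8694)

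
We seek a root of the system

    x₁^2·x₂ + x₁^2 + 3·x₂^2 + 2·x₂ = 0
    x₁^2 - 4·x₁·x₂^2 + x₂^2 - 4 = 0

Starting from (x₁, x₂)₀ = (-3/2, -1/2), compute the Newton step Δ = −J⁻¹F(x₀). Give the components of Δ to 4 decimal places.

At (-3/2, -1/2): F = (0.8750, 0.0000).
Jacobian J = [[2·x₁·x₂ + 2·x₁, x₁^2 + 6·x₂ + 2], [2·x₁ - 4·x₂^2, -8·x₁·x₂ + 2·x₂]].
At the point, J = [[-1.5000, 1.2500], [-4.0000, -7.0000]] (det J = 15.5000).
Solving J·Δ = −F gives Δ = (0.3952, -0.2258).

(0.3952, -0.2258)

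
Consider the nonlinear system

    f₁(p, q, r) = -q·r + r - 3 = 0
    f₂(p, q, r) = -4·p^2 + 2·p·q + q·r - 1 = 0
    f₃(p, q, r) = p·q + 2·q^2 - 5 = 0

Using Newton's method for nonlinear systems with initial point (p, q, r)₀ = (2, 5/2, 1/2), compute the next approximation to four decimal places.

At (2, 5/2, 1/2): F = (-3.7500, -5.7500, 12.5000).
Jacobian J = [[0, -r, -q + 1], [-8·p + 2·q, 2·p + r, q], [q, p + 4·q, 0]].
At the point, J = [[0.0000, -0.5000, -1.5000], [-11.0000, 4.5000, 2.5000], [2.5000, 12.0000, 0.0000]] (det J = 211.7500).
Solving J·Δ = −F gives Δ = (-1.3447, -0.7615, -2.2462).
Then the next iterate is (p, q, r)₁ = (0.6553, 1.7385, -1.7462).

(0.6553, 1.7385, -1.7462)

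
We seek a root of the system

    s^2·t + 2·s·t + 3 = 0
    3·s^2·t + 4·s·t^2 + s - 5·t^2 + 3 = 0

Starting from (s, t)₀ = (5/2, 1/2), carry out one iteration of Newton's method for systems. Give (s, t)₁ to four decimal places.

(3.4868, -0.5737)

At (5/2, 1/2): F = (8.6250, 16.1250).
Jacobian J = [[2·s·t + 2·t, s^2 + 2·s], [6·s·t + 4·t^2 + 1, 3·s^2 + 8·s·t - 10·t]].
At the point, J = [[3.5000, 11.2500], [9.5000, 23.7500]] (det J = -23.7500).
Solving J·Δ = −F gives Δ = (0.9868, -1.0737).
Then the next iterate is (s, t)₁ = (3.4868, -0.5737).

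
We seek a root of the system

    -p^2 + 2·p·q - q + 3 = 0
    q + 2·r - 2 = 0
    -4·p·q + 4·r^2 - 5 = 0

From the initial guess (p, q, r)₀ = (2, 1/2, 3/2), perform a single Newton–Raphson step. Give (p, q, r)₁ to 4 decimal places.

(1.5833, -0.0833, 1.0417)

At (2, 1/2, 3/2): F = (0.5000, 1.5000, 0.0000).
Jacobian J = [[-2·p + 2·q, 2·p - 1, 0], [0, 1, 2], [-4·q, -4·p, 8·r]].
At the point, J = [[-3.0000, 3.0000, 0.0000], [0.0000, 1.0000, 2.0000], [-2.0000, -8.0000, 12.0000]] (det J = -96.0000).
Solving J·Δ = −F gives Δ = (-0.4167, -0.5833, -0.4583).
Then the next iterate is (p, q, r)₁ = (1.5833, -0.0833, 1.0417).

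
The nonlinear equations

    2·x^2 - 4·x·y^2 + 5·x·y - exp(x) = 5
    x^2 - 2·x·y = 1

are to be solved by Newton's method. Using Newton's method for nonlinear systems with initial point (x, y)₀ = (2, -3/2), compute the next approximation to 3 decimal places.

(1.103, -0.819)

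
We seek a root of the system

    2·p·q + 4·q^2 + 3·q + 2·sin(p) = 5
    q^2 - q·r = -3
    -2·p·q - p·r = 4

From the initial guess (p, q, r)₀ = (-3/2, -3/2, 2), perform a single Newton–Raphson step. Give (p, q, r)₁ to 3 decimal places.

(-15.206, 1.932, 7.940)

At (-3/2, -3/2, 2): F = (2.00501, 8.250, -5.500).
Jacobian J = [[2·q + 2·cos(p), 2·p + 8·q + 3, 0], [0, 2·q - r, -q], [-2·q - r, -2·p, -p]].
At the point, J = [[-2.85853, -12.000, 0.000], [0.000, -5.000, 1.500], [1.000, 3.000, 1.500]] (det J = 16.30231).
Solving J·Δ = −F gives Δ = (-13.706, 3.432, 5.940).
Then the next iterate is (p, q, r)₁ = (-15.206, 1.932, 7.940).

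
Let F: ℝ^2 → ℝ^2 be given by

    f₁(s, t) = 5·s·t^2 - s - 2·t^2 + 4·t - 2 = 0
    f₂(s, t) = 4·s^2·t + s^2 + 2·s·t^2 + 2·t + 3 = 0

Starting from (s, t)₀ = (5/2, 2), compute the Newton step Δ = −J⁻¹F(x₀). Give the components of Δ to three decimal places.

At (5/2, 2): F = (45.500, 83.250).
Jacobian J = [[5·t^2 - 1, 10·s·t - 4·t + 4], [8·s·t + 2·s + 2·t^2, 4·s^2 + 4·s·t + 2]].
At the point, J = [[19.000, 46.000], [53.000, 47.000]] (det J = -1545.000).
Solving J·Δ = −F gives Δ = (-1.094, -0.537).

(-1.094, -0.537)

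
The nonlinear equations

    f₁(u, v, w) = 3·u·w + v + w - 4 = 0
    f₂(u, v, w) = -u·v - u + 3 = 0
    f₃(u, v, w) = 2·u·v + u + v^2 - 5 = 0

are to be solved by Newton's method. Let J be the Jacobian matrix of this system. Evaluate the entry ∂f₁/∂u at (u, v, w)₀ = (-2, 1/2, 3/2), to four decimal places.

4.5000

∂f₁/∂u = 3·w.
At (-2, 1/2, 3/2) this is 4.5000.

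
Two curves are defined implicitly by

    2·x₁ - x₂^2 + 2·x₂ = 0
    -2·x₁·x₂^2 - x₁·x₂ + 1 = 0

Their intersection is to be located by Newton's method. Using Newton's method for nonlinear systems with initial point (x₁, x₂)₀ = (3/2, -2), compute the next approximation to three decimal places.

(1.579, -1.193)

At (3/2, -2): F = (-5.000, -8.000).
Jacobian J = [[2, -2·x₂ + 2], [-2·x₂^2 - x₂, -4·x₁·x₂ - x₁]].
At the point, J = [[2.000, 6.000], [-6.000, 10.500]] (det J = 57.000).
Solving J·Δ = −F gives Δ = (0.079, 0.807).
Then the next iterate is (x₁, x₂)₁ = (1.579, -1.193).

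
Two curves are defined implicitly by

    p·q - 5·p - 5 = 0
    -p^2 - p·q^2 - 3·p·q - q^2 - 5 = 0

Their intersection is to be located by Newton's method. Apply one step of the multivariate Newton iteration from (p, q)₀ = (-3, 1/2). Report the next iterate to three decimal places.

(-1.190, 0.619)

At (-3, 1/2): F = (8.500, -9.000).
Jacobian J = [[q - 5, p], [-2·p - q^2 - 3·q, -2·p·q - 3·p - 2·q]].
At the point, J = [[-4.500, -3.000], [4.250, 11.000]] (det J = -36.750).
Solving J·Δ = −F gives Δ = (1.810, 0.119).
Then the next iterate is (p, q)₁ = (-1.190, 0.619).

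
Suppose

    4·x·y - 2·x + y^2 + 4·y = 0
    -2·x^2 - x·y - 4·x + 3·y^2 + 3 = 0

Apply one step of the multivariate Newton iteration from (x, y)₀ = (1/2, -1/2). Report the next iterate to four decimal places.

At (1/2, -1/2): F = (-3.7500, 1.5000).
Jacobian J = [[4·y - 2, 4·x + 2·y + 4], [-4·x - y - 4, -x + 6·y]].
At the point, J = [[-4.0000, 5.0000], [-5.5000, -3.5000]] (det J = 41.5000).
Solving J·Δ = −F gives Δ = (-0.1355, 0.6416).
Then the next iterate is (x, y)₁ = (0.3645, 0.1416).

(0.3645, 0.1416)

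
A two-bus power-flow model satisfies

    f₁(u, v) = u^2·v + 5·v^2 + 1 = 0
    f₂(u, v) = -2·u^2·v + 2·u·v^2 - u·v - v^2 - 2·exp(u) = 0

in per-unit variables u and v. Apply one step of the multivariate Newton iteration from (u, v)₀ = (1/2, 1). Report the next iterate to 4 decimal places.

At (1/2, 1): F = (6.2500, -4.297443).
Jacobian J = [[2·u·v, u^2 + 10·v], [-4·u·v + 2·v^2 - v - 2·exp(u), -2·u^2 + 4·u·v - u - 2·v]].
At the point, J = [[1.0000, 10.2500], [-4.297443, -1.0000]] (det J = 43.048786).
Solving J·Δ = −F gives Δ = (-0.8780, -0.5241).
Then the next iterate is (u, v)₁ = (-0.3780, 0.4759).

(-0.3780, 0.4759)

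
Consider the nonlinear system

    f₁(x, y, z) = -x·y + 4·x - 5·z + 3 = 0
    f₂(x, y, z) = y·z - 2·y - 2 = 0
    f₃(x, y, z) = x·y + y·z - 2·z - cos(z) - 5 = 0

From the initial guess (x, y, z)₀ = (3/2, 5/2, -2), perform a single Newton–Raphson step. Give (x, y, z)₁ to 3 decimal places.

(2.680, 1.765, 1.624)

At (3/2, 5/2, -2): F = (15.250, -12.000, -1.83385).
Jacobian J = [[-y + 4, -x, -5], [0, z - 2, y], [y, x + z, y + sin(z) - 2]].
At the point, J = [[1.500, -1.500, -5.000], [0.000, -4.000, 2.500], [2.500, -0.500, -0.40930]] (det J = -55.04422).
Solving J·Δ = −F gives Δ = (1.180, -0.735, 3.624).
Then the next iterate is (x, y, z)₁ = (2.680, 1.765, 1.624).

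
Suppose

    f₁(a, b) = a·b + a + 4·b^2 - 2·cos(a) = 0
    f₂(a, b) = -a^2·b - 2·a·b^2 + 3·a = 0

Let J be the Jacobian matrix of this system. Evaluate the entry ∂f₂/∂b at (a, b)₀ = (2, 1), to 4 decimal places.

∂f₂/∂b = -a^2 - 4·a·b.
At (2, 1) this is -12.0000.

-12.0000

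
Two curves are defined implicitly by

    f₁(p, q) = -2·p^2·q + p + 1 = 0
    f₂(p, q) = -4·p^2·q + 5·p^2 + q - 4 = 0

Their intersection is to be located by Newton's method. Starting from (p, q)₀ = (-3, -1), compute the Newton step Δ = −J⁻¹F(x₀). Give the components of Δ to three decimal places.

(1.376, 0.048)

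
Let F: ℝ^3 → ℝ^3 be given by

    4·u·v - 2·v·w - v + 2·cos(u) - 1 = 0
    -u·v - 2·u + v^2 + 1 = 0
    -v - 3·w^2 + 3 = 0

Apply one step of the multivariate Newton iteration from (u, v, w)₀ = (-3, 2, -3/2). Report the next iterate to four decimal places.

At (-3, 2, -3/2): F = (-22.979985, 17.0000, -5.7500).
Jacobian J = [[4·v - 2·sin(u), 4·u - 2·w - 1, -2·v], [-v - 2, -u + 2·v, 0], [0, -1, -6·w]].
At the point, J = [[8.282240, -10.0000, -4.0000], [-4.0000, 7.0000, 0.0000], [0.0000, -1.0000, 9.0000]] (det J = 145.781121).
Solving J·Δ = −F gives Δ = (0.0737, -2.3865, 0.3737).
Then the next iterate is (u, v, w)₁ = (-2.9263, -0.3865, -1.1263).

(-2.9263, -0.3865, -1.1263)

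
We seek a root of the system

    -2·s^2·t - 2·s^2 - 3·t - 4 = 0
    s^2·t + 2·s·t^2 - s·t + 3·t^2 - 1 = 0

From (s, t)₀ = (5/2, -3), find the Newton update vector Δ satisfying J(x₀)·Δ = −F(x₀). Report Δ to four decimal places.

At (5/2, -3): F = (30.0000, 59.7500).
Jacobian J = [[-4·s·t - 4·s, -2·s^2 - 3], [2·s·t + 2·t^2 - t, s^2 + 4·s·t - s + 6·t]].
At the point, J = [[20.0000, -15.5000], [6.0000, -44.2500]] (det J = -792.0000).
Solving J·Δ = −F gives Δ = (-0.5068, 1.2816).

(-0.5068, 1.2816)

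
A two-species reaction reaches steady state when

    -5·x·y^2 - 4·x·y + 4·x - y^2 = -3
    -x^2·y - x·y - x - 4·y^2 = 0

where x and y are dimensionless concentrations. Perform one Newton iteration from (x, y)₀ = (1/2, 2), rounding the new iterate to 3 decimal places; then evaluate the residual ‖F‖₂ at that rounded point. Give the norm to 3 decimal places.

4.737

At (1/2, 2): F = (-13.000, -18.000).
Jacobian J = [[-5·y^2 - 4·y + 4, -10·x·y - 4·x - 2·y], [-2·x·y - y - 1, -x^2 - x - 8·y]].
At the point, J = [[-24.000, -16.000], [-5.000, -16.750]] (det J = 322.000).
Solving J·Δ = −F gives Δ = (0.218, -1.140).
Then the next iterate is (x, y)₁ = (0.718, 0.860).
Re-evaluating at (0.718, 0.860): F = (0.00732, -4.73723), so ‖F‖₂ = 4.737.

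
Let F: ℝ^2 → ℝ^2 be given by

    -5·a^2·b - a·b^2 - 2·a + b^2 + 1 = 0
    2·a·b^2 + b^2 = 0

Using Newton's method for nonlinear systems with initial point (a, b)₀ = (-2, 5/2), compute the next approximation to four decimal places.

At (-2, 5/2): F = (-26.2500, -18.7500).
Jacobian J = [[-10·a·b - b^2 - 2, -5·a^2 - 2·a·b + 2·b], [2·b^2, 4·a·b + 2·b]].
At the point, J = [[41.7500, -5.0000], [12.5000, -15.0000]] (det J = -563.7500).
Solving J·Δ = −F gives Δ = (0.5322, -0.8065).
Then the next iterate is (a, b)₁ = (-1.4678, 1.6935).

(-1.4678, 1.6935)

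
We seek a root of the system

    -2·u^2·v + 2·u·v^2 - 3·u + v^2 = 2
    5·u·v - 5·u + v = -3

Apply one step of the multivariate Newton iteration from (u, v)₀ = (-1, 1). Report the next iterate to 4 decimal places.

(1.0000, 2.0000)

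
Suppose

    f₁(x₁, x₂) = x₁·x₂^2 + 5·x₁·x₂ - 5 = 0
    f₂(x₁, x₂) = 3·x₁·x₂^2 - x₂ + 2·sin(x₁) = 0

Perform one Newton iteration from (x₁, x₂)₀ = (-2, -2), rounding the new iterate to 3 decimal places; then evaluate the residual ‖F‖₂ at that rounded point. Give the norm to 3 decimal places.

At (-2, -2): F = (7.000, -23.81859).
Jacobian J = [[x₂^2 + 5·x₂, 2·x₁·x₂ + 5·x₁], [3·x₂^2 + 2·cos(x₁), 6·x₁·x₂ - 1]].
At the point, J = [[-6.000, -2.000], [11.16771, 23.000]] (det J = -115.66459).
Solving J·Δ = −F gives Δ = (0.980, 0.560).
Then the next iterate is (x₁, x₂)₁ = (-1.020, -1.440).
Re-evaluating at (-1.020, -1.440): F = (0.22893, -6.60943), so ‖F‖₂ = 6.613.

6.613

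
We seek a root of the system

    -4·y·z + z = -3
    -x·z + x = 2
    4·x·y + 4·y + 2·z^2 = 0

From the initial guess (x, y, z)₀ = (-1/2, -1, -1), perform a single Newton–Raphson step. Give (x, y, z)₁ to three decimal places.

(1.227, 0.636, -1.909)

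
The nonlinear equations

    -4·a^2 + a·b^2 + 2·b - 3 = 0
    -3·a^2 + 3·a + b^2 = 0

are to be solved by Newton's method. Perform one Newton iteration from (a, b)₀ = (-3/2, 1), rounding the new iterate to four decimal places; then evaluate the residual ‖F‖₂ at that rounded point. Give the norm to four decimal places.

At (-3/2, 1): F = (-11.5000, -10.2500).
Jacobian J = [[-8·a + b^2, 2·a·b + 2], [-6·a + 3, 2·b]].
At the point, J = [[13.0000, -1.0000], [12.0000, 2.0000]] (det J = 38.0000).
Solving J·Δ = −F gives Δ = (0.8750, -0.1250).
Then the next iterate is (a, b)₁ = (-0.6250, 0.8750).
Re-evaluating at (-0.6250, 0.8750): F = (-3.291016, -2.281250), so ‖F‖₂ = 4.0044.

4.0044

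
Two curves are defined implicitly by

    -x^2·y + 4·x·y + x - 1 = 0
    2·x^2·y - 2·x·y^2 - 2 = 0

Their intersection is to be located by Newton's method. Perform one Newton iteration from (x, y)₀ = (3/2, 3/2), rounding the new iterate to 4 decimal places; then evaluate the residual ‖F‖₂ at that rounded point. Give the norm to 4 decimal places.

At (3/2, 3/2): F = (6.1250, -2.0000).
Jacobian J = [[-2·x·y + 4·y + 1, -x^2 + 4·x], [4·x·y - 2·y^2, 2·x^2 - 4·x·y]].
At the point, J = [[2.5000, 3.7500], [4.5000, -4.5000]] (det J = -28.1250).
Solving J·Δ = −F gives Δ = (-0.7133, -1.1578).
Then the next iterate is (x, y)₁ = (0.7867, 0.3422).
Re-evaluating at (0.7867, 0.3422): F = (0.651748, -1.760673), so ‖F‖₂ = 1.8774.

1.8774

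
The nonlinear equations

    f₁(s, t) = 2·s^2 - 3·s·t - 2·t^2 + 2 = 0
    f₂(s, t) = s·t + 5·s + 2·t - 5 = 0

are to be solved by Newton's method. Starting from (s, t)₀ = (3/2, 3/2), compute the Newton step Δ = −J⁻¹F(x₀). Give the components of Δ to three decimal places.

(-0.881, -0.578)

At (3/2, 3/2): F = (-4.750, 7.750).
Jacobian J = [[4·s - 3·t, -3·s - 4·t], [t + 5, s + 2]].
At the point, J = [[1.500, -10.500], [6.500, 3.500]] (det J = 73.500).
Solving J·Δ = −F gives Δ = (-0.881, -0.578).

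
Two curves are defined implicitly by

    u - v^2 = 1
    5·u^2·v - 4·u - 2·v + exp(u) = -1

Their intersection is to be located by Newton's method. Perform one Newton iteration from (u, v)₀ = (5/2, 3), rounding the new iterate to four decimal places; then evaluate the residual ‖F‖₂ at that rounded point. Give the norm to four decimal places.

25.9986

At (5/2, 3): F = (-7.5000, 90.932494).
Jacobian J = [[1, -2·v], [10·u·v + exp(u) - 4, 5·u^2 - 2]].
At the point, J = [[1.0000, -6.0000], [83.182494, 29.2500]] (det J = 528.344964).
Solving J·Δ = −F gives Δ = (-0.6174, -1.3529).
Then the next iterate is (u, v)₁ = (1.8826, 1.6471).
Re-evaluating at (1.8826, 1.6471): F = (-1.830338, 25.934083), so ‖F‖₂ = 25.9986.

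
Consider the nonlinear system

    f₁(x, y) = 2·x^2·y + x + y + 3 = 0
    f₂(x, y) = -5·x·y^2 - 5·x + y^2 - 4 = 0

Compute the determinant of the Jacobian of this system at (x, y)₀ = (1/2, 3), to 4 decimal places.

J = [[4·x·y + 1, 2·x^2 + 1], [-5·y^2 - 5, -10·x·y + 2·y]].
At the point, J = [[7.0000, 1.5000], [-50.0000, -9.0000]].
det J = 12.0000.

12.0000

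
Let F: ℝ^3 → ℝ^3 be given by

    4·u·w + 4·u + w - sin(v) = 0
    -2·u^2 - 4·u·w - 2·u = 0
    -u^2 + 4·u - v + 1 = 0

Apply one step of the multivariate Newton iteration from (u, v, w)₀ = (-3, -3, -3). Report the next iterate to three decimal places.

At (-3, -3, -3): F = (21.14112, -48.000, -17.000).
Jacobian J = [[4·w + 4, -cos(v), 4·u + 1], [-4·u - 4·w - 2, 0, -4·u], [-2·u + 4, -1, 0]].
At the point, J = [[-8.000, 0.98999, -11.000], [22.000, 0.000, 12.000], [10.000, -1.000, 0.000]] (det J = 264.79910).
Solving J·Δ = −F gives Δ = (1.799, 0.986, 0.703).
Then the next iterate is (u, v, w)₁ = (-1.201, -2.014, -2.297).

(-1.201, -2.014, -2.297)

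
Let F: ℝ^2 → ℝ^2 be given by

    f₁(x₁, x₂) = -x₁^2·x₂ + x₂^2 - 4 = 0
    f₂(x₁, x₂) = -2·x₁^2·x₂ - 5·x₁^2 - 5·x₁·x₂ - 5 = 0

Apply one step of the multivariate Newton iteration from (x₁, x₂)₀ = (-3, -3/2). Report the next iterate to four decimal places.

At (-3, -3/2): F = (11.7500, -45.5000).
Jacobian J = [[-2·x₁·x₂, -x₁^2 + 2·x₂], [-4·x₁·x₂ - 10·x₁ - 5·x₂, -2·x₁^2 - 5·x₁]].
At the point, J = [[-9.0000, -12.0000], [19.5000, -3.0000]] (det J = 261.0000).
Solving J·Δ = −F gives Δ = (2.2270, -0.6911).
Then the next iterate is (x₁, x₂)₁ = (-0.7730, -2.1911).

(-0.7730, -2.1911)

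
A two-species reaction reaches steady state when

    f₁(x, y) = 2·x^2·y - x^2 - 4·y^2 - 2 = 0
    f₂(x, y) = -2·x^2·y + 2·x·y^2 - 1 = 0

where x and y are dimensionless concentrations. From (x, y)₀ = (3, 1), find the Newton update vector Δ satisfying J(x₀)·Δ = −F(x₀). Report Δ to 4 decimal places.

(-1.7500, 0.7500)

At (3, 1): F = (3.0000, -13.0000).
Jacobian J = [[4·x·y - 2·x, 2·x^2 - 8·y], [-4·x·y + 2·y^2, -2·x^2 + 4·x·y]].
At the point, J = [[6.0000, 10.0000], [-10.0000, -6.0000]] (det J = 64.0000).
Solving J·Δ = −F gives Δ = (-1.7500, 0.7500).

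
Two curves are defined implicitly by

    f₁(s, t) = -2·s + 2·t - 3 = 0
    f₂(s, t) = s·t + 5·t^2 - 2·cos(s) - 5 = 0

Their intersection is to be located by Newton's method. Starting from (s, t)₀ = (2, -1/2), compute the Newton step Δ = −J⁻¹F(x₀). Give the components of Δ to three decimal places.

At (2, -1/2): F = (-8.000, -3.91771).
Jacobian J = [[-2, 2], [t + 2·sin(s), s + 10·t]].
At the point, J = [[-2.000, 2.000], [1.31859, -3.000]] (det J = 3.36281).
Solving J·Δ = −F gives Δ = (-9.467, -5.467).

(-9.467, -5.467)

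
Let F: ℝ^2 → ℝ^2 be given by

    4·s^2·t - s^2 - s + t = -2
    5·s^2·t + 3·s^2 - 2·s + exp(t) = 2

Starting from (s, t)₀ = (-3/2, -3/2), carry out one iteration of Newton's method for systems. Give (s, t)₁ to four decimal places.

(-0.8995, -1.3260)

At (-3/2, -3/2): F = (-13.7500, -8.901870).
Jacobian J = [[8·s·t - 2·s - 1, 4·s^2 + 1], [10·s·t + 6·s - 2, 5·s^2 + exp(t)]].
At the point, J = [[20.0000, 10.0000], [11.5000, 11.473130]] (det J = 114.462603).
Solving J·Δ = −F gives Δ = (0.6005, 0.1740).
Then the next iterate is (s, t)₁ = (-0.8995, -1.3260).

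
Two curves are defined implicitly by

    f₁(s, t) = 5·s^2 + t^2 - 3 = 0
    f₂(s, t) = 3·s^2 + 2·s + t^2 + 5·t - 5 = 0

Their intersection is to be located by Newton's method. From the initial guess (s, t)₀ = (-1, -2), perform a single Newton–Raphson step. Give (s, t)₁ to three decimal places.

(-2.308, 2.769)

At (-1, -2): F = (6.000, -10.000).
Jacobian J = [[10·s, 2·t], [6·s + 2, 2·t + 5]].
At the point, J = [[-10.000, -4.000], [-4.000, 1.000]] (det J = -26.000).
Solving J·Δ = −F gives Δ = (-1.308, 4.769).
Then the next iterate is (s, t)₁ = (-2.308, 2.769).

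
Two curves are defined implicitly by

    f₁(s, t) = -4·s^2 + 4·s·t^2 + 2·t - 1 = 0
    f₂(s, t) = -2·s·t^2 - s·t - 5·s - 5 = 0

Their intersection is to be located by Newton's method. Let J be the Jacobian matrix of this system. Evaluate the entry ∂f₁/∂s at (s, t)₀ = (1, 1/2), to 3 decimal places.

∂f₁/∂s = -8·s + 4·t^2.
At (1, 1/2) this is -7.000.

-7.000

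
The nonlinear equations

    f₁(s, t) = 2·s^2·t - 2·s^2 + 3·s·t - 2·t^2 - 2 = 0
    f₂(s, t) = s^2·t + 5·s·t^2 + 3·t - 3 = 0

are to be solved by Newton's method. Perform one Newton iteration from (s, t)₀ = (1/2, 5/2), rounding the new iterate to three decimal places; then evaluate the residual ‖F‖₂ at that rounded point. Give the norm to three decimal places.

5.523

At (1/2, 5/2): F = (-10.000, 20.750).
Jacobian J = [[4·s·t - 4·s + 3·t, 2·s^2 + 3·s - 4·t], [2·s·t + 5·t^2, s^2 + 10·s·t + 3]].
At the point, J = [[10.500, -8.000], [33.750, 15.750]] (det J = 435.375).
Solving J·Δ = −F gives Δ = (-0.020, -1.276).
Then the next iterate is (s, t)₁ = (0.480, 1.224).
Re-evaluating at (0.480, 1.224): F = (-3.13057, 4.54963), so ‖F‖₂ = 5.523.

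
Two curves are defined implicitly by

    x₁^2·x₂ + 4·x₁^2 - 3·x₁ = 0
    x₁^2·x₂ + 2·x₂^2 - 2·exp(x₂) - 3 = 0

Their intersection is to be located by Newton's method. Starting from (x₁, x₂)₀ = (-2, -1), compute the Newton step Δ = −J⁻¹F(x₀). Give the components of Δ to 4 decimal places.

At (-2, -1): F = (18.0000, -5.735759).
Jacobian J = [[2·x₁·x₂ + 8·x₁ - 3, x₁^2], [2·x₁·x₂, x₁^2 + 4·x₂ - 2·exp(x₂)]].
At the point, J = [[-15.0000, 4.0000], [4.0000, -0.735759]] (det J = -4.963617).
Solving J·Δ = −F gives Δ = (1.9541, 2.8279).

(1.9541, 2.8279)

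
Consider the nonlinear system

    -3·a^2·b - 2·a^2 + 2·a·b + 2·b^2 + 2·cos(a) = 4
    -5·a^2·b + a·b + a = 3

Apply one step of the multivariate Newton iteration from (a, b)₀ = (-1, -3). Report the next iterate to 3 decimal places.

At (-1, -3): F = (28.08060, 14.000).
Jacobian J = [[-6·a·b - 4·a + 2·b - 2·sin(a), -3·a^2 + 2·a + 4·b], [-10·a·b + b + 1, -5·a^2 + a]].
At the point, J = [[-18.31706, -17.000], [-32.000, -6.000]] (det J = -434.09765).
Solving J·Δ = −F gives Δ = (0.160, 1.479).
Then the next iterate is (a, b)₁ = (-0.840, -1.521).

(-0.840, -1.521)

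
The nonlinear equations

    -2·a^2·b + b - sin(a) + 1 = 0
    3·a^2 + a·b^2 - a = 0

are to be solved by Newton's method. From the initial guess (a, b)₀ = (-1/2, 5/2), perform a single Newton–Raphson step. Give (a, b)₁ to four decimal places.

(-1.0149, 1.2866)

At (-1/2, 5/2): F = (2.729426, -1.8750).
Jacobian J = [[-4·a·b - cos(a), -2·a^2 + 1], [6·a + b^2 - 1, 2·a·b]].
At the point, J = [[4.122417, 0.5000], [2.2500, -2.5000]] (det J = -11.431044).
Solving J·Δ = −F gives Δ = (-0.5149, -1.2134).
Then the next iterate is (a, b)₁ = (-1.0149, 1.2866).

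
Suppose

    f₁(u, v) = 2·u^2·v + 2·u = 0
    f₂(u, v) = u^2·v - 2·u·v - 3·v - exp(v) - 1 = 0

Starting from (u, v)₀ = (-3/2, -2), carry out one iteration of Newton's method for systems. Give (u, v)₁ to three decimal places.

(-1.501, 0.670)

At (-3/2, -2): F = (-12.000, -5.63534).
Jacobian J = [[4·u·v + 2, 2·u^2], [2·u·v - 2·v, u^2 - 2·u - exp(v) - 3]].
At the point, J = [[14.000, 4.500], [10.000, 2.11466]] (det J = -15.39469).
Solving J·Δ = −F gives Δ = (-0.001, 2.670).
Then the next iterate is (u, v)₁ = (-1.501, 0.670).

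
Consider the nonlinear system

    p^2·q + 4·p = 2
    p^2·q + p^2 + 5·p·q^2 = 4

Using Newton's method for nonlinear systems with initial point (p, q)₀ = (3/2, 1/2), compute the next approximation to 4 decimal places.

(0.3410, 1.0553)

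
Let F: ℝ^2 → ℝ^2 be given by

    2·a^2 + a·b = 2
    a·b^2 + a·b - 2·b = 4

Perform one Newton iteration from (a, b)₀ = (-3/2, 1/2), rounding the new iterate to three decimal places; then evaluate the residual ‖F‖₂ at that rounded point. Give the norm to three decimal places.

2.536

At (-3/2, 1/2): F = (1.750, -6.125).
Jacobian J = [[4·a + b, a], [b^2 + b, 2·a·b + a - 2]].
At the point, J = [[-5.500, -1.500], [0.750, -5.000]] (det J = 28.625).
Solving J·Δ = −F gives Δ = (0.627, -1.131).
Then the next iterate is (a, b)₁ = (-0.873, -0.631).
Re-evaluating at (-0.873, -0.631): F = (0.07512, -2.53473), so ‖F‖₂ = 2.536.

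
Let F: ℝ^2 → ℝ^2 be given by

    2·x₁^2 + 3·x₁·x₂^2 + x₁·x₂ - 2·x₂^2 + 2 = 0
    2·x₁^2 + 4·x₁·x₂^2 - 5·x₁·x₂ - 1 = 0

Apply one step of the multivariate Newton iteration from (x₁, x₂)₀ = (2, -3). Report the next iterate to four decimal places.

At (2, -3): F = (40.0000, 109.0000).
Jacobian J = [[4·x₁ + 3·x₂^2 + x₂, 6·x₁·x₂ + x₁ - 4·x₂], [4·x₁ + 4·x₂^2 - 5·x₂, 8·x₁·x₂ - 5·x₁]].
At the point, J = [[32.0000, -22.0000], [59.0000, -58.0000]] (det J = -558.0000).
Solving J·Δ = −F gives Δ = (0.1398, 2.0215).
Then the next iterate is (x₁, x₂)₁ = (2.1398, -0.9785).

(2.1398, -0.9785)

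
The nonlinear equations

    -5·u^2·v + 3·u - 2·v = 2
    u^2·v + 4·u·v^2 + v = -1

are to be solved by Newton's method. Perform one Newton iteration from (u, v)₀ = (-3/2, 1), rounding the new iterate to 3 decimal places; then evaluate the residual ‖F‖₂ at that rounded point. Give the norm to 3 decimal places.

At (-3/2, 1): F = (-19.750, -1.750).
Jacobian J = [[-10·u·v + 3, -5·u^2 - 2], [2·u·v + 4·v^2, u^2 + 8·u·v + 1]].
At the point, J = [[18.000, -13.250], [1.000, -8.750]] (det J = -144.250).
Solving J·Δ = −F gives Δ = (1.037, -0.081).
Then the next iterate is (u, v)₁ = (-0.463, 0.919).
Re-evaluating at (-0.463, 0.919): F = (-6.21203, 0.55188), so ‖F‖₂ = 6.236.

6.236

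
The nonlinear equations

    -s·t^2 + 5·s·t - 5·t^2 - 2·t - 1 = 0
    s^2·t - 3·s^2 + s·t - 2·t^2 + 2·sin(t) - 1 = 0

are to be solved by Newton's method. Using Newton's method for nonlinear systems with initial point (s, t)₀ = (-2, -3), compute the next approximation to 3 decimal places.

(-1.228, -1.247)

At (-2, -3): F = (8.000, -37.28224).
Jacobian J = [[-t^2 + 5·t, -2·s·t + 5·s - 10·t - 2], [2·s·t - 6·s + t, s^2 + s - 4·t + 2·cos(t)]].
At the point, J = [[-24.000, 6.000], [21.000, 12.02002]] (det J = -414.48036).
Solving J·Δ = −F gives Δ = (0.772, 1.753).
Then the next iterate is (s, t)₁ = (-1.228, -1.247).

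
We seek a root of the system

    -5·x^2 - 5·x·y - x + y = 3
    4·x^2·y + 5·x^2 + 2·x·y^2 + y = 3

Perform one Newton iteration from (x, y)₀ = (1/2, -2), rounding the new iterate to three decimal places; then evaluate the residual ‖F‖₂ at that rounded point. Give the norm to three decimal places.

79.034

At (1/2, -2): F = (-1.750, -1.750).
Jacobian J = [[-10·x - 5·y - 1, -5·x + 1], [8·x·y + 10·x + 2·y^2, 4·x^2 + 4·x·y + 1]].
At the point, J = [[4.000, -1.500], [5.000, -2.000]] (det J = -0.500).
Solving J·Δ = −F gives Δ = (1.750, 3.500).
Then the next iterate is (x, y)₁ = (2.250, 1.500).
Re-evaluating at (2.250, 1.500): F = (-45.93750, 64.31250), so ‖F‖₂ = 79.034.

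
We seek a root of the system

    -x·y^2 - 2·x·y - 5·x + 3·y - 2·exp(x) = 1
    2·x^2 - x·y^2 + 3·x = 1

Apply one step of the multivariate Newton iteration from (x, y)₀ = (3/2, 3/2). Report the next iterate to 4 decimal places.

(0.5193, 1.0567)

At (3/2, 3/2): F = (-20.838378, 4.6250).
Jacobian J = [[-y^2 - 2·y - 2·exp(x) - 5, -2·x·y - 2·x + 3], [4·x - y^2 + 3, -2·x·y]].
At the point, J = [[-19.213378, -4.5000], [6.7500, -4.5000]] (det J = 116.835202).
Solving J·Δ = −F gives Δ = (-0.9807, -0.4433).
Then the next iterate is (x, y)₁ = (0.5193, 1.0567).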